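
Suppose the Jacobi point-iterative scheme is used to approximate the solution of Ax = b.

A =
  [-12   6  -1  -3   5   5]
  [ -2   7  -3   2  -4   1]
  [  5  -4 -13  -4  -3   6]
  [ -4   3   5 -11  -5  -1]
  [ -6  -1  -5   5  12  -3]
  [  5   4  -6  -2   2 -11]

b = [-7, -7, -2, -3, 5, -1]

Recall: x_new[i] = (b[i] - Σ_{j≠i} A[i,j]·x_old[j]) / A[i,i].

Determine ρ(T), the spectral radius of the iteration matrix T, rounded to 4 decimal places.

1.1578

A = D + L + U where D = diag(-12, 7, -13, -11, 12, -11).
T_J = -D⁻¹(L+U): T[2,0] = -(5)/(-13) = +0.3846; T[2,2] = 0.
  T[0,:] = [+0.0000  +0.5000  -0.0833  -0.2500  +0.4167  +0.4167]
  T[1,:] = [+0.2857  +0.0000  +0.4286  -0.2857  +0.5714  -0.1429]
  T[2,:] = [+0.3846  -0.3077  +0.0000  -0.3077  -0.2308  +0.4615]
  T[3,:] = [-0.3636  +0.2727  +0.4545  +0.0000  -0.4545  -0.0909]
  T[4,:] = [+0.5000  +0.0833  +0.4167  -0.4167  +0.0000  +0.2500]
  T[5,:] = [+0.4545  +0.3636  -0.5455  -0.1818  +0.1818  +0.0000]
moduli |λ_i(T)| = 1.1578, 0.8526, 0.8526, 0.5191, 0.2617, 0.2220.
ρ = 1.1578; 1.1578 > 1, so it fails to converge.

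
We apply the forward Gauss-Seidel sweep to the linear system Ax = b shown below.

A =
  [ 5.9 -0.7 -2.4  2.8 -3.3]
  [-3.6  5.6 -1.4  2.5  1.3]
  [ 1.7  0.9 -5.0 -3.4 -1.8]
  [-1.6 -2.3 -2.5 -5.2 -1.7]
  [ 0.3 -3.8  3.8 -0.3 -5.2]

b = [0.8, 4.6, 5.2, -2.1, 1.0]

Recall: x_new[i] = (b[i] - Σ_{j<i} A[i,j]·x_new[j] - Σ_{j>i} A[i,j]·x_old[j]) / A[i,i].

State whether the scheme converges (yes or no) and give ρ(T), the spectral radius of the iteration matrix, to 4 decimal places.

no, ρ = 1.4497

Let D = diag(5.9, 5.6, -5, -5.2, -5.2); L, U the strict triangles.
T_GS = -(D+L)⁻¹U: row 0 first, T[0,1] = -(-0.7)/(5.9) = +0.1186; later rows by forward substitution.
  T[0,:] = [+0.0000 +0.1186 +0.4068 -0.4746 +0.5593]
  T[1,:] = [+0.0000 +0.0763 +0.5115 -0.7515 +0.1274]
  T[2,:] = [+0.0000 +0.0541 +0.2304 -0.9766 -0.1469]
  T[3,:] = [+0.0000 -0.0962 -0.4622 +0.9480 -0.4848]
  T[4,:] = [+0.0000 -0.0038 -0.1553 -0.2466 -0.1402]
moduli |λ_i(T)| = 1.4497, 0.4892, 0.1503, 0.0036, 0.0000.
ρ = 1.4497; 1.4497 > 1 ⇒ diverges.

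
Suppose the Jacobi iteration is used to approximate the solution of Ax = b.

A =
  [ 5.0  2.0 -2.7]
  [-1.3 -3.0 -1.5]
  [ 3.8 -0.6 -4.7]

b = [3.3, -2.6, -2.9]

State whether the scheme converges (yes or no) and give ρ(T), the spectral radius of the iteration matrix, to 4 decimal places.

yes, ρ = 0.9371

A = D + L + U where D = diag(5, -3, -4.7).
Jacobi T = -D⁻¹(L+U): T[0,1] = -(2)/(5) = -0.4000; T[0,0] = 0.
  T[0,:] = [+0.0000, -0.4000, +0.5400]
  T[1,:] = [-0.4333, +0.0000, -0.5000]
  T[2,:] = [+0.8085, -0.1277, +0.0000]
|eigenvalues of T|: 0.9371, 0.5915, 0.3456.
ρ = 0.9371; 0.9371 < 1, so it converges for any x₀.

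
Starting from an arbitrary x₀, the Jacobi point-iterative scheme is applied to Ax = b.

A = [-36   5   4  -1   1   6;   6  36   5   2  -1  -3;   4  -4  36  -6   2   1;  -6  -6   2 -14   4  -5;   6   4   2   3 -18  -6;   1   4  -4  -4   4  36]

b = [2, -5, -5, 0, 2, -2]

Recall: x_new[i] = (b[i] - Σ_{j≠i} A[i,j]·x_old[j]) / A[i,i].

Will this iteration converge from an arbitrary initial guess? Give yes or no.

A = D + L + U where D = diag(-36, 36, 36, -14, -18, 36).
T_J = -D⁻¹(L+U): T[1,3] = -(2)/(36) = -0.0556; T[1,1] = 0.
  T[0,:] = [+0.0000  +0.1389  +0.1111  -0.0278  +0.0278  +0.1667]
  T[1,:] = [-0.1667  +0.0000  -0.1389  -0.0556  +0.0278  +0.0833]
  T[2,:] = [-0.1111  +0.1111  +0.0000  +0.1667  -0.0556  -0.0278]
  T[3,:] = [-0.4286  -0.4286  +0.1429  +0.0000  +0.2857  -0.3571]
  T[4,:] = [+0.3333  +0.2222  +0.1111  +0.1667  +0.0000  -0.3333]
  T[5,:] = [-0.0278  -0.1111  +0.1111  +0.1111  -0.1111  +0.0000]
moduli |λ_i(T)| = 0.4201, 0.2583, 0.2583, 0.2393, 0.2393, 0.0173.
ρ = 0.4201; 0.4201 < 1: convergent.

yes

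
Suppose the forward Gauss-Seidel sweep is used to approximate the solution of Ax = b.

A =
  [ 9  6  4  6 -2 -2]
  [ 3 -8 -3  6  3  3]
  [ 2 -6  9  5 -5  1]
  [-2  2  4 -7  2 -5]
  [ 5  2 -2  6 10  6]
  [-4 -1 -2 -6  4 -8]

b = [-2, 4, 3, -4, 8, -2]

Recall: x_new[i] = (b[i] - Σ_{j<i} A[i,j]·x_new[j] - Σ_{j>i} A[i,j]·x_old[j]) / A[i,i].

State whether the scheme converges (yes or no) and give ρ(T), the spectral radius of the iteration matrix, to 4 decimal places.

Write A = D+L+U with D = diag(9, -8, 9, -7, 10, -8).
Gauss-Seidel: T = -(D+L)⁻¹U, row 0 first, T[0,3] = -(6)/(9) = -0.6667; later rows by forward substitution.
  T[0,:] = [+0.0000, -0.6667, -0.4444, -0.6667, +0.2222, +0.2222]
  T[1,:] = [+0.0000, -0.2500, -0.5417, +0.5000, +0.4583, +0.4583]
  T[2,:] = [+0.0000, -0.0185, -0.2623, -0.0741, +0.8117, +0.1451]
  T[3,:] = [+0.0000, +0.1085, -0.1777, +0.2910, +0.8170, -0.5639]
  T[4,:] = [+0.0000, +0.3146, +0.3847, +0.0439, -0.5306, -0.4354]
  T[5,:] = [+0.0000, +0.4451, +0.6811, +0.0931, -1.2494, +0.0006]
moduli |λ_i(T)| = 1.6841, 0.5694, 0.5694, 0.1477, 0.1477, 0.0000.
ρ = 1.6841; 1.6841 > 1, so it fails to converge.

no, ρ = 1.6841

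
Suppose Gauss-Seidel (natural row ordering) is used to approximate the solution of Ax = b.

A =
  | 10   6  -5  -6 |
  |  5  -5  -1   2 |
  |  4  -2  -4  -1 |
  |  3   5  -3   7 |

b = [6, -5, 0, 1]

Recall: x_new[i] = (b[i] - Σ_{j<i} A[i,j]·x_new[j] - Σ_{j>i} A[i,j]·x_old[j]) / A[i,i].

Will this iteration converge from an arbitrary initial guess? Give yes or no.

Split A = D + L + U, D = diag(10, -5, -4, 7).
GS T = -(D+L)⁻¹U: row 0 first, T[0,3] = -(-6)/(10) = +0.6000; later rows by forward substitution.
  T[0,:] = [+0.0000 -0.6000 +0.5000 +0.6000]
  T[1,:] = [+0.0000 -0.6000 +0.3000 +1.0000]
  T[2,:] = [+0.0000 -0.3000 +0.3500 -0.1500]
  T[3,:] = [+0.0000 +0.5571 -0.2786 -1.0357]
eigenvalue magnitudes: 1.5730, 0.3133, 0.0261, 0.0000.
ρ(T) = max|λ| = 1.5730; 1.5730 > 1, so it fails to converge.

no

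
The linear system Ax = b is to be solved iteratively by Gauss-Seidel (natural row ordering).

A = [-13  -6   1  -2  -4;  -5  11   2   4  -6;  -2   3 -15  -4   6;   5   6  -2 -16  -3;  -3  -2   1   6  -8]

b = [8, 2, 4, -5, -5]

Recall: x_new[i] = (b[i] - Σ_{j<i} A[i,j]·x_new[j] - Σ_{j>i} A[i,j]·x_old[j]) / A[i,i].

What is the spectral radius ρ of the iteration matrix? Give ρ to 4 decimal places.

0.5563

Write A = D+L+U with D = diag(-13, 11, -15, -16, -8).
T_GS = -(D+L)⁻¹U: row 0 first, T[0,2] = -(1)/(-13) = +0.0769; later rows by forward substitution.
  T[0,:] = [+0.0000 -0.4615 +0.0769 -0.1538 -0.3077]
  T[1,:] = [+0.0000 -0.2098 -0.1469 -0.4336 +0.4056]
  T[2,:] = [+0.0000 +0.0196 -0.0396 -0.3329 +0.5221]
  T[3,:] = [+0.0000 -0.2253 -0.0261 -0.1691 -0.1968]
  T[4,:] = [+0.0000 +0.0590 -0.0166 -0.0023 -0.0684]
|eigenvalues of T|: 0.5563, 0.1507, 0.1507, 0.1245, 0.0000.
ρ = 0.5563; 0.5563 < 1, so it converges for any x₀.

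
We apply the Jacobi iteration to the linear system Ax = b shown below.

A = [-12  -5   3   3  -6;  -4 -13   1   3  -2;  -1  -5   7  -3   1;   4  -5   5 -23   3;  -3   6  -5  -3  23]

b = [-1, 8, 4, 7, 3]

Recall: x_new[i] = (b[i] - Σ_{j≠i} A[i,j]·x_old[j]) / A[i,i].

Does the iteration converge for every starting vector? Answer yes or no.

yes

Diagonal D = diag(-12, -13, 7, -23, 23); L, U strict lower/upper.
T_J = -D⁻¹(L+U): T[2,3] = -(-3)/(7) = +0.4286; T[2,2] = 0.
  T[0,:] = [+0.0000, -0.4167, +0.2500, +0.2500, -0.5000]
  T[1,:] = [-0.3077, +0.0000, +0.0769, +0.2308, -0.1538]
  T[2,:] = [+0.1429, +0.7143, +0.0000, +0.4286, -0.1429]
  T[3,:] = [+0.1739, -0.2174, +0.2174, +0.0000, +0.1304]
  T[4,:] = [+0.1304, -0.2609, +0.2174, +0.1304, +0.0000]
moduli |λ_i(T)| = 0.6291, 0.3894, 0.2989, 0.2989, 0.1400.
spectral radius ρ = 0.6291; 0.6291 < 1 ⇒ converges.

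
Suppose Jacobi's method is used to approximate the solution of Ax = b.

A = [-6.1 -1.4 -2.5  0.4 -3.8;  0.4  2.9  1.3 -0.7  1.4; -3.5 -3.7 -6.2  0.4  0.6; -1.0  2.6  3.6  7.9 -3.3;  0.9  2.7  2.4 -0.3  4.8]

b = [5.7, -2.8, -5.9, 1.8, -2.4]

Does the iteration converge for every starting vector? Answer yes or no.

no

Let D = diag(-6.1, 2.9, -6.2, 7.9, 4.8); L, U the strict triangles.
Jacobi: T = -D⁻¹(L+U), T[1,3] = -(-0.7)/(2.9) = +0.2414; T[1,1] = 0.
  T[0,:] = [+0.0000 -0.2295 -0.4098 +0.0656 -0.6230]
  T[1,:] = [-0.1379 +0.0000 -0.4483 +0.2414 -0.4828]
  T[2,:] = [-0.5645 -0.5968 +0.0000 +0.0645 +0.0968]
  T[3,:] = [+0.1266 -0.3291 -0.4557 +0.0000 +0.4177]
  T[4,:] = [-0.1875 -0.5625 -0.5000 +0.0625 +0.0000]
|roots of det(T-λI)|: 1.1309, 0.6301, 0.3970, 0.3970, 0.0201.
spectral radius ρ = 1.1309; 1.1309 > 1 ⇒ diverges.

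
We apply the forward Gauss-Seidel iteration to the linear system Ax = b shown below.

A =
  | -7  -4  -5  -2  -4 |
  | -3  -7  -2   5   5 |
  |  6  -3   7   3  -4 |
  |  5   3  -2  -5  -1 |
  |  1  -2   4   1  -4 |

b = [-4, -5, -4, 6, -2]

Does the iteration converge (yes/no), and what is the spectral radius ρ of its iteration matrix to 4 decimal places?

no, ρ = 1.3223

Split A = D + L + U, D = diag(-7, -7, 7, -5, -4).
T_GS = -(D+L)⁻¹U: row 0 first, T[0,1] = -(-4)/(-7) = -0.5714; later rows by forward substitution.
  T[0,:] = [+0.0000 -0.5714 -0.7143 -0.2857 -0.5714]
  T[1,:] = [+0.0000 +0.2449 +0.0204 +0.8367 +0.9592]
  T[2,:] = [+0.0000 +0.5948 +0.6210 +0.1749 +1.4723]
  T[3,:] = [+0.0000 -0.6624 -0.9504 +0.1464 -0.7848]
  T[4,:] = [+0.0000 +0.1638 +0.1946 -0.2783 +0.6536]
|eigenvalues of T|: 1.3223, 0.7308, 0.7308, 0.0050, 0.0000.
ρ = 1.3223; 1.3223 > 1 ⇒ diverges.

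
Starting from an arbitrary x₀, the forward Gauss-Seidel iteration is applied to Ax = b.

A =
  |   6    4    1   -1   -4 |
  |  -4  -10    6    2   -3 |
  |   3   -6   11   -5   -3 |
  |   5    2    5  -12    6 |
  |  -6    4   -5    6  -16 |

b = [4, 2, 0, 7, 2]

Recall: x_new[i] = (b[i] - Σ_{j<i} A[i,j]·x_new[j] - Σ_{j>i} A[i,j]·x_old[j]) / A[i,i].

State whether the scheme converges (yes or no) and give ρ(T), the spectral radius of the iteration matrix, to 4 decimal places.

yes, ρ = 0.8868

Split A = D + L + U, D = diag(6, -10, 11, -12, -16).
GS T = -(D+L)⁻¹U: row 0 first, T[0,3] = -(-1)/(6) = +0.1667; later rows by forward substitution.
  T[0,:] = [+0.0000  -0.6667  -0.1667  +0.1667  +0.6667]
  T[1,:] = [+0.0000  +0.2667  +0.6667  +0.1333  -0.5667]
  T[2,:] = [+0.0000  +0.3273  +0.4091  +0.4818  -0.2182]
  T[3,:] = [+0.0000  -0.0970  +0.2121  +0.2924  +0.5924]
  T[4,:] = [+0.0000  +0.1780  +0.1809  -0.0701  -0.1013]
|λ(T)| sorted: 0.8868, 0.3953, 0.3953, 0.2460, 0.0000.
spectral radius ρ = 0.8868; 0.8868 < 1 ⇒ converges.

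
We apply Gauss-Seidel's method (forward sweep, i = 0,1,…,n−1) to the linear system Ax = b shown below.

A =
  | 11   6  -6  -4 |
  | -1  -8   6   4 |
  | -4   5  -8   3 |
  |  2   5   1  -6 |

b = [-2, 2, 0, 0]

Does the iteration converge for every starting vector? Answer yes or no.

Split A = D + L + U, D = diag(11, -8, -8, -6).
Gauss-Seidel: T = -(D+L)⁻¹U, row 0 first, T[0,2] = -(-6)/(11) = +0.5455; later rows by forward substitution.
  T[0,:] = [+0.0000 -0.5455 +0.5455 +0.3636]
  T[1,:] = [+0.0000 +0.0682 +0.6818 +0.4545]
  T[2,:] = [+0.0000 +0.3153 +0.1534 +0.4773]
  T[3,:] = [+0.0000 -0.0724 +0.7756 +0.5795]
|roots of det(T-λI)|: 1.1275, 0.4315, 0.1051, 0.0000.
ρ(T) = max|λ| = 1.1275; 1.1275 > 1: divergent.

no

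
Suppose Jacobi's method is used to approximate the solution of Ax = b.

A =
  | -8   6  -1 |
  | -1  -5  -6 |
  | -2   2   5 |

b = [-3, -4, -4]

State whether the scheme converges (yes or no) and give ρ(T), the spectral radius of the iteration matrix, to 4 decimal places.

Write A = D+L+U with D = diag(-8, -5, 5).
Jacobi: T = -D⁻¹(L+U), T[0,1] = -(6)/(-8) = +0.7500; T[0,0] = 0.
  T[0,:] = [+0.0000 +0.7500 -0.1250]
  T[1,:] = [-0.2000 +0.0000 -1.2000]
  T[2,:] = [+0.4000 -0.4000 +0.0000]
moduli |λ_i(T)| = 0.8467, 0.6610, 0.6610.
ρ(T) = max|λ| = 0.8467; 0.8467 < 1, so it converges for any x₀.

yes, ρ = 0.8467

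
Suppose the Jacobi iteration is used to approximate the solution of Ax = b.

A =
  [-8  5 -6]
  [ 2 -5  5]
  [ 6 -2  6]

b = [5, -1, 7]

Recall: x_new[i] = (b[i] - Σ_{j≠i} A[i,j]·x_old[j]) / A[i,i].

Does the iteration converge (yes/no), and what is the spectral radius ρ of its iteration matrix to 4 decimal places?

A = D + L + U where D = diag(-8, -5, 6).
Jacobi T = -D⁻¹(L+U): T[2,1] = -(-2)/(6) = +0.3333; T[2,2] = 0.
  T[0,:] = [+0.0000, +0.6250, -0.7500]
  T[1,:] = [+0.4000, +0.0000, +1.0000]
  T[2,:] = [-1.0000, +0.3333, +0.0000]
eigenvalue magnitudes: 1.3654, 0.7287, 0.7287.
ρ = 1.3654; 1.3654 > 1 ⇒ diverges.

no, ρ = 1.3654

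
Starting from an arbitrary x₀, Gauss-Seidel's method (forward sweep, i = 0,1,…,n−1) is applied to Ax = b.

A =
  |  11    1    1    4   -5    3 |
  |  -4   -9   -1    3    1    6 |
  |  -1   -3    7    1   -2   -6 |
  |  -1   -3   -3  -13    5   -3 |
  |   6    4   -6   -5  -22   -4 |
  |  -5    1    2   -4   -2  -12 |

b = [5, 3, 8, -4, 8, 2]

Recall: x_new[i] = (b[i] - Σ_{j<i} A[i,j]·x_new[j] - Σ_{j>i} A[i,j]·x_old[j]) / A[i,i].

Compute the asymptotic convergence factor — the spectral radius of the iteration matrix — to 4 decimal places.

Split A = D + L + U, D = diag(11, -9, 7, -13, -22, -12).
T_GS = -(D+L)⁻¹U: row 0 first, T[0,3] = -(4)/(11) = -0.3636; later rows by forward substitution.
  T[0,:] = [+0.0000, -0.0909, -0.0909, -0.3636, +0.4545, -0.2727]
  T[1,:] = [+0.0000, +0.0404, -0.0707, +0.4949, -0.0909, +0.7879]
  T[2,:] = [+0.0000, +0.0043, -0.0433, +0.0173, +0.3117, +1.1558]
  T[3,:] = [+0.0000, -0.0033, +0.0333, -0.0902, +0.2987, -0.6583]
  T[4,:] = [+0.0000, -0.0179, -0.0334, +0.0066, -0.0455, -0.2786]
  T[5,:] = [+0.0000, +0.0461, +0.0192, +0.2246, -0.2370, +0.6378]
moduli |λ_i(T)| = 0.5415, 0.2620, 0.2160, 0.2160, 0.0063, 0.0000.
ρ(T) = max|λ| = 0.5415; 0.5415 < 1 ⇒ converges.

0.5415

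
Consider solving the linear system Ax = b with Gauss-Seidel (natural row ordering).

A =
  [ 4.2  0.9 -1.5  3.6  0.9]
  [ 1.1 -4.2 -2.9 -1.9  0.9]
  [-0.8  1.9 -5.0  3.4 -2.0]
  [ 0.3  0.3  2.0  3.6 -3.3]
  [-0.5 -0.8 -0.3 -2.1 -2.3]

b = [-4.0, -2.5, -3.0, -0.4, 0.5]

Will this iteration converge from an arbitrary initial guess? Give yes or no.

Split A = D + L + U, D = diag(4.2, -4.2, -5, 3.6, -2.3).
T_GS = -(D+L)⁻¹U: row 0 first, T[0,2] = -(-1.5)/(4.2) = +0.3571; later rows by forward substitution.
  T[0,:] = [+0.0000, -0.2143, +0.3571, -0.8571, -0.2143]
  T[1,:] = [+0.0000, -0.0561, -0.5969, -0.6769, +0.1582]
  T[2,:] = [+0.0000, +0.0130, -0.2840, +0.5599, -0.3056]
  T[3,:] = [+0.0000, +0.0153, +0.1777, -0.1832, +1.0911]
  T[4,:] = [+0.0000, +0.0504, +0.0047, +0.5160, -0.9648]
|roots of det(T-λI)|: 1.4639, 0.3851, 0.1886, 0.1886, 0.0000.
ρ(T) = max|λ| = 1.4639; 1.4639 > 1: divergent.

no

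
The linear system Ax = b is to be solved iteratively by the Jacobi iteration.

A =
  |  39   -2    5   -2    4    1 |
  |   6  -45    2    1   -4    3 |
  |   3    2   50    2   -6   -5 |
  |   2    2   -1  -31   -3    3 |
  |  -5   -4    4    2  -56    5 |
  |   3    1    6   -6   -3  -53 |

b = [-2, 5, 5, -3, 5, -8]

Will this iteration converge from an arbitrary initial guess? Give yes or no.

yes

Write A = D+L+U with D = diag(39, -45, 50, -31, -56, -53).
Jacobi: T = -D⁻¹(L+U), T[1,3] = -(1)/(-45) = +0.0222; T[1,1] = 0.
  T[0,:] = [+0.0000  +0.0513  -0.1282  +0.0513  -0.1026  -0.0256]
  T[1,:] = [+0.1333  +0.0000  +0.0444  +0.0222  -0.0889  +0.0667]
  T[2,:] = [-0.0600  -0.0400  +0.0000  -0.0400  +0.1200  +0.1000]
  T[3,:] = [+0.0645  +0.0645  -0.0323  +0.0000  -0.0968  +0.0968]
  T[4,:] = [-0.0893  -0.0714  +0.0714  +0.0357  +0.0000  +0.0893]
  T[5,:] = [+0.0566  +0.0189  +0.1132  -0.1132  -0.0566  +0.0000]
|eigenvalues of T|: 0.2604, 0.1332, 0.1020, 0.1020, 0.0856, 0.0856.
ρ = 0.2604; 0.2604 < 1, so it converges for any x₀.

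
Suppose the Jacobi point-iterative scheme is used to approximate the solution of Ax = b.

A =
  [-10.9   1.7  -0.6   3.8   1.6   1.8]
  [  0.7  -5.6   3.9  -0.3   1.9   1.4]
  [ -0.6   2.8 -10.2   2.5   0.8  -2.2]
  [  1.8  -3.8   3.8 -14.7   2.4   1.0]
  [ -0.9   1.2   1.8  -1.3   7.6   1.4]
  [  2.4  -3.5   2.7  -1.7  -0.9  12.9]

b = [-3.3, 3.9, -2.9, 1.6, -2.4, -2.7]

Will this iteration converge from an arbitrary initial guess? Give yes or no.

Let D = diag(-10.9, -5.6, -10.2, -14.7, 7.6, 12.9); L, U the strict triangles.
Jacobi T = -D⁻¹(L+U): T[2,0] = -(-0.6)/(-10.2) = -0.0588; T[2,2] = 0.
  T[0,:] = [+0.0000 +0.1560 -0.0550 +0.3486 +0.1468 +0.1651]
  T[1,:] = [+0.1250 +0.0000 +0.6964 -0.0536 +0.3393 +0.2500]
  T[2,:] = [-0.0588 +0.2745 +0.0000 +0.2451 +0.0784 -0.2157]
  T[3,:] = [+0.1224 -0.2585 +0.2585 +0.0000 +0.1633 +0.0680]
  T[4,:] = [+0.1184 -0.1579 -0.2368 +0.1711 +0.0000 -0.1842]
  T[5,:] = [-0.1860 +0.2713 -0.2093 +0.1318 +0.0698 +0.0000]
|roots of det(T-λI)|: 0.8292, 0.4143, 0.4143, 0.1753, 0.1753, 0.0875.
spectral radius ρ = 0.8292; 0.8292 < 1: convergent.

yes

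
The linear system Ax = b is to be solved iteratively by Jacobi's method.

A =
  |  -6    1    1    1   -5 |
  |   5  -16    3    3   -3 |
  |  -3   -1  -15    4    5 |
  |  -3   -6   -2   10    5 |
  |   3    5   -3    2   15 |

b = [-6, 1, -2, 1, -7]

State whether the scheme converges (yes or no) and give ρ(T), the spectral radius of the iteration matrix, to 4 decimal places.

Diagonal D = diag(-6, -16, -15, 10, 15); L, U strict lower/upper.
Jacobi T = -D⁻¹(L+U): T[4,1] = -(5)/(15) = -0.3333; T[4,4] = 0.
  T[0,:] = [+0.0000 +0.1667 +0.1667 +0.1667 -0.8333]
  T[1,:] = [+0.3125 +0.0000 +0.1875 +0.1875 -0.1875]
  T[2,:] = [-0.2000 -0.0667 +0.0000 +0.2667 +0.3333]
  T[3,:] = [+0.3000 +0.6000 +0.2000 +0.0000 -0.5000]
  T[4,:] = [-0.2000 -0.3333 +0.2000 -0.1333 +0.0000]
moduli |λ_i(T)| = 0.8845, 0.4627, 0.4299, 0.4299, 0.2652.
spectral radius ρ = 0.8845; 0.8845 < 1 ⇒ converges.

yes, ρ = 0.8845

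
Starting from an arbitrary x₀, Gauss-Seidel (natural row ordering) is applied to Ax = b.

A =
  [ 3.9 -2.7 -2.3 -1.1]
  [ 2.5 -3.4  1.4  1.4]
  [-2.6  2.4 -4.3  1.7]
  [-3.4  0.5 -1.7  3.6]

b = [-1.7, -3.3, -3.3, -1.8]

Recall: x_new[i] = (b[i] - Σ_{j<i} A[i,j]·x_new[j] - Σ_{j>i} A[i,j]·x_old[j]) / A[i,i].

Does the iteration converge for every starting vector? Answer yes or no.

Write A = D+L+U with D = diag(3.9, -3.4, -4.3, 3.6).
T_GS = -(D+L)⁻¹U: row 0 first, T[0,2] = -(-2.3)/(3.9) = +0.5897; later rows by forward substitution.
  T[0,:] = [+0.0000 +0.6923 +0.5897 +0.2821]
  T[1,:] = [+0.0000 +0.5090 +0.8454 +0.6192]
  T[2,:] = [+0.0000 -0.1345 +0.1153 +0.5704]
  T[3,:] = [+0.0000 +0.5196 +0.4940 +0.4497]
|λ(T)| sorted: 1.2604, 0.2906, 0.2906, 0.0000.
ρ = 1.2604; 1.2604 > 1: divergent.

no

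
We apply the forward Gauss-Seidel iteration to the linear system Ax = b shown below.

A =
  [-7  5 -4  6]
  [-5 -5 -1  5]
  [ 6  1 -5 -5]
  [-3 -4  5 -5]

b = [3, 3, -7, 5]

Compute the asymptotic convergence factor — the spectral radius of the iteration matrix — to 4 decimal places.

Let D = diag(-7, -5, -5, -5); L, U the strict triangles.
GS T = -(D+L)⁻¹U: row 0 first, T[0,1] = -(5)/(-7) = +0.7143; later rows by forward substitution.
  T[0,:] = [+0.0000 +0.7143 -0.5714 +0.8571]
  T[1,:] = [+0.0000 -0.7143 +0.3714 +0.1429]
  T[2,:] = [+0.0000 +0.7143 -0.6114 +0.0571]
  T[3,:] = [+0.0000 +0.8571 -0.5657 -0.5714]
eigenvalue magnitudes: 1.3044, 0.4451, 0.1476, 0.0000.
ρ(T) = max|λ| = 1.3044; 1.3044 > 1: divergent.

1.3044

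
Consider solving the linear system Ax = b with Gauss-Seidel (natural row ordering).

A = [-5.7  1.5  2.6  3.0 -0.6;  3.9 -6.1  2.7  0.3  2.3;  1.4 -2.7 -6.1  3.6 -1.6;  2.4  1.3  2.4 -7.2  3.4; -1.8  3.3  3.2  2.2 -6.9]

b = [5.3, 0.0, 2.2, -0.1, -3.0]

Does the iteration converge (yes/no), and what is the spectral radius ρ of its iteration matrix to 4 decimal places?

A = D + L + U where D = diag(-5.7, -6.1, -6.1, -7.2, -6.9).
T_GS = -(D+L)⁻¹U: row 0 first, T[0,3] = -(3)/(-5.7) = +0.5263; later rows by forward substitution.
  T[0,:] = [+0.0000, +0.2632, +0.4561, +0.5263, -0.1053]
  T[1,:] = [+0.0000, +0.1682, +0.7343, +0.3857, +0.3097]
  T[2,:] = [+0.0000, -0.0141, -0.2203, +0.5402, -0.4236]
  T[3,:] = [+0.0000, +0.1134, +0.2112, +0.4252, +0.3519]
  T[4,:] = [+0.0000, +0.0414, +0.1973, +0.4333, +0.0914]
|λ(T)| sorted: 0.8431, 0.3294, 0.3294, 0.0925, 0.0000.
spectral radius ρ = 0.8431; 0.8431 < 1, so it converges for any x₀.

yes, ρ = 0.8431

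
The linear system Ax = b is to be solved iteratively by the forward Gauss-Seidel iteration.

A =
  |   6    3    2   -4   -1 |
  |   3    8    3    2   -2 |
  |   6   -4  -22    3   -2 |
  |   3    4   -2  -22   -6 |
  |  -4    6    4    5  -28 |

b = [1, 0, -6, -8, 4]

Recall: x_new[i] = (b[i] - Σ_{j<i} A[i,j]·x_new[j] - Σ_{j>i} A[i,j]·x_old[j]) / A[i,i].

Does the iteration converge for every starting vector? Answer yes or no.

yes

Split A = D + L + U, D = diag(6, 8, -22, -22, -28).
T_GS = -(D+L)⁻¹U: row 0 first, T[0,4] = -(-1)/(6) = +0.1667; later rows by forward substitution.
  T[0,:] = [+0.0000, -0.5000, -0.3333, +0.6667, +0.1667]
  T[1,:] = [+0.0000, +0.1875, -0.2500, -0.5000, +0.1875]
  T[2,:] = [+0.0000, -0.1705, -0.0455, +0.4091, -0.0795]
  T[3,:] = [+0.0000, -0.0186, -0.0868, -0.0372, -0.2087]
  T[4,:] = [+0.0000, +0.0839, -0.0279, -0.1506, -0.0323]
|eigenvalues of T|: 0.3924, 0.1485, 0.1307, 0.1307, 0.0000.
spectral radius ρ = 0.3924; 0.3924 < 1, so it converges for any x₀.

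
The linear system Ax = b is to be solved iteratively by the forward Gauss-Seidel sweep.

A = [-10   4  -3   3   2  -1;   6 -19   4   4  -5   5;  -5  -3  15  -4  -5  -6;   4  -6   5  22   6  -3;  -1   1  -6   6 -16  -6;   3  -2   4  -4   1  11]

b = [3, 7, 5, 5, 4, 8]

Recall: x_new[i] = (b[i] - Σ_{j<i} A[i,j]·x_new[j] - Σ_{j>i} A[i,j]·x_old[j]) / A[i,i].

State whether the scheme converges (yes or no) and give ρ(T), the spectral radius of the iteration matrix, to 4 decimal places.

yes, ρ = 0.8772

Split A = D + L + U, D = diag(-10, -19, 15, 22, -16, 11).
Gauss-Seidel: T = -(D+L)⁻¹U, row 0 first, T[0,2] = -(-3)/(-10) = -0.3000; later rows by forward substitution.
  T[0,:] = [+0.0000 +0.4000 -0.3000 +0.3000 +0.2000 -0.1000]
  T[1,:] = [+0.0000 +0.1263 +0.1158 +0.3053 -0.2000 +0.2316]
  T[2,:] = [+0.0000 +0.1586 -0.0768 +0.4277 +0.3600 +0.4130]
  T[3,:] = [+0.0000 -0.0743 +0.1036 -0.0685 -0.4455 +0.1238]
  T[4,:] = [+0.0000 -0.1044 +0.0936 -0.1858 -0.3270 -0.4627]
  T[5,:] = [+0.0000 -0.1613 +0.1600 -0.1899 -0.3541 +0.0063]
|λ(T)| sorted: 0.8772, 0.3203, 0.3203, 0.0834, 0.0834, 0.0000.
ρ = 0.8772; 0.8772 < 1, so it converges for any x₀.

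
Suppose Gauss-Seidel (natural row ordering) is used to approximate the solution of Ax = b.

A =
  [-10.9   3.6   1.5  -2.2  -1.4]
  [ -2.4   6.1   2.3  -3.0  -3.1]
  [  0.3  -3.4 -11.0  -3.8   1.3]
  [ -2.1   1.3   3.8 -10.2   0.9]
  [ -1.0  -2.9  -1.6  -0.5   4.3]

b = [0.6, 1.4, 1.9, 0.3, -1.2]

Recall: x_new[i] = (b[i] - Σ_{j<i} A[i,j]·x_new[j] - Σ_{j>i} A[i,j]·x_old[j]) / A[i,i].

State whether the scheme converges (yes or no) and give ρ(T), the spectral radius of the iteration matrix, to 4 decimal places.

Split A = D + L + U, D = diag(-10.9, 6.1, -11, -10.2, 4.3).
GS T = -(D+L)⁻¹U: row 0 first, T[0,2] = -(1.5)/(-10.9) = +0.1376; later rows by forward substitution.
  T[0,:] = [+0.0000 +0.3303 +0.1376 -0.2018 -0.1284]
  T[1,:] = [+0.0000 +0.1299 -0.3229 +0.4124 +0.4577]
  T[2,:] = [+0.0000 -0.0312 +0.1036 -0.4784 -0.0268]
  T[3,:] = [+0.0000 -0.0630 -0.0309 -0.0841 +0.1630]
  T[4,:] = [+0.0000 +0.1455 -0.1508 +0.0434 +0.2878]
|eigenvalues of T|: 0.5491, 0.1390, 0.1390, 0.0833, 0.0000.
ρ(T) = max|λ| = 0.5491; 0.5491 < 1, so it converges for any x₀.

yes, ρ = 0.5491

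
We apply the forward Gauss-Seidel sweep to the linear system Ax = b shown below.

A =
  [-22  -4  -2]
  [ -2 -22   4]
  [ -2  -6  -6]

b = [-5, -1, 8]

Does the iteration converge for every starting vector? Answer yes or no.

Write A = D+L+U with D = diag(-22, -22, -6).
T_GS = -(D+L)⁻¹U: row 0 first, T[0,1] = -(-4)/(-22) = -0.1818; later rows by forward substitution.
  T[0,:] = [+0.0000 -0.1818 -0.0909]
  T[1,:] = [+0.0000 +0.0165 +0.1901]
  T[2,:] = [+0.0000 +0.0441 -0.1598]
|roots of det(T-λI)|: 0.1987, 0.0555, 0.0000.
spectral radius ρ = 0.1987; 0.1987 < 1: convergent.

yes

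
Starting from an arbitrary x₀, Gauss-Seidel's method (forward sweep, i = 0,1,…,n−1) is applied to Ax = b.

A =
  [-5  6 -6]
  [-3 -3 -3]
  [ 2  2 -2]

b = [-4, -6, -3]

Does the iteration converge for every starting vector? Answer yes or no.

no

Split A = D + L + U, D = diag(-5, -3, -2).
T_GS = -(D+L)⁻¹U: row 0 first, T[0,1] = -(6)/(-5) = +1.2000; later rows by forward substitution.
  T[0,:] = [+0.0000  +1.2000  -1.2000]
  T[1,:] = [+0.0000  -1.2000  +0.2000]
  T[2,:] = [+0.0000  -0.0000  -1.0000]
moduli |λ_i(T)| = 1.2000, 1.0000, 0.0000.
ρ(T) = max|λ| = 1.2000; 1.2000 > 1 ⇒ diverges.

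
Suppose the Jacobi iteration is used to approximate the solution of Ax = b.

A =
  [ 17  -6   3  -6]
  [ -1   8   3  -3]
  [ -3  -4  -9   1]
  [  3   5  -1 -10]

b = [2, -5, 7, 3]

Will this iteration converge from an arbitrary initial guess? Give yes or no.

yes

Split A = D + L + U, D = diag(17, 8, -9, -10).
Jacobi: T = -D⁻¹(L+U), T[0,2] = -(3)/(17) = -0.1765; T[0,0] = 0.
  T[0,:] = [+0.0000  +0.3529  -0.1765  +0.3529]
  T[1,:] = [+0.1250  +0.0000  -0.3750  +0.3750]
  T[2,:] = [-0.3333  -0.4444  +0.0000  +0.1111]
  T[3,:] = [+0.3000  +0.5000  -0.1000  +0.0000]
eigenvalue magnitudes: 0.8351, 0.6063, 0.1939, 0.0350.
ρ = 0.8351; 0.8351 < 1 ⇒ converges.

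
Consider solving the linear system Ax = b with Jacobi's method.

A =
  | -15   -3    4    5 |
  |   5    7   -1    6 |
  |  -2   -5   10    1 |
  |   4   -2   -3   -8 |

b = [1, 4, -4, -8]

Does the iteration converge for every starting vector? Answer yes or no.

yes

Let D = diag(-15, 7, 10, -8); L, U the strict triangles.
T_J = -D⁻¹(L+U): T[0,3] = -(5)/(-15) = +0.3333; T[0,0] = 0.
  T[0,:] = [+0.0000  -0.2000  +0.2667  +0.3333]
  T[1,:] = [-0.7143  +0.0000  +0.1429  -0.8571]
  T[2,:] = [+0.2000  +0.5000  +0.0000  -0.1000]
  T[3,:] = [+0.5000  -0.2500  -0.3750  +0.0000]
|roots of det(T-λI)|: 0.8954, 0.5781, 0.5781, 0.1997.
spectral radius ρ = 0.8954; 0.8954 < 1: convergent.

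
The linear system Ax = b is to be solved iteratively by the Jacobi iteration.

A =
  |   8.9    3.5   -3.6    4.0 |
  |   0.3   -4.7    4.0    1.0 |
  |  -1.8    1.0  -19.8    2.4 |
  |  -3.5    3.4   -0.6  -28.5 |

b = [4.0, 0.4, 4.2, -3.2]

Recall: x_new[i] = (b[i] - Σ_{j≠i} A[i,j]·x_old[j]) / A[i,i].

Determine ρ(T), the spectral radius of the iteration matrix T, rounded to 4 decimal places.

0.4423

Diagonal D = diag(8.9, -4.7, -19.8, -28.5); L, U strict lower/upper.
T_J = -D⁻¹(L+U): T[2,1] = -(1)/(-19.8) = +0.0505; T[2,2] = 0.
  T[0,:] = [+0.0000 -0.3933 +0.4045 -0.4494]
  T[1,:] = [+0.0638 +0.0000 +0.8511 +0.2128]
  T[2,:] = [-0.0909 +0.0505 +0.0000 +0.1212]
  T[3,:] = [-0.1228 +0.1193 -0.0211 +0.0000]
moduli |λ_i(T)| = 0.4423, 0.2979, 0.2979, 0.1869.
spectral radius ρ = 0.4423; 0.4423 < 1 ⇒ converges.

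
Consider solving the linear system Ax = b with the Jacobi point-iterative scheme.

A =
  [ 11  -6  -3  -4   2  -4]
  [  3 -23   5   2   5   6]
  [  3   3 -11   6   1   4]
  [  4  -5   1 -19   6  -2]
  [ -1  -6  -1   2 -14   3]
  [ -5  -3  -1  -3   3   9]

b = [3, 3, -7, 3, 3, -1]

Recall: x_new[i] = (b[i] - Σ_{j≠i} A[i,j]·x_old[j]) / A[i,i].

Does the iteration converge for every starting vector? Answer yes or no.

yes

A = D + L + U where D = diag(11, -23, -11, -19, -14, 9).
T_J = -D⁻¹(L+U): T[4,3] = -(2)/(-14) = +0.1429; T[4,4] = 0.
  T[0,:] = [+0.0000  +0.5455  +0.2727  +0.3636  -0.1818  +0.3636]
  T[1,:] = [+0.1304  +0.0000  +0.2174  +0.0870  +0.2174  +0.2609]
  T[2,:] = [+0.2727  +0.2727  +0.0000  +0.5455  +0.0909  +0.3636]
  T[3,:] = [+0.2105  -0.2632  +0.0526  +0.0000  +0.3158  -0.1053]
  T[4,:] = [-0.0714  -0.4286  -0.0714  +0.1429  +0.0000  +0.2143]
  T[5,:] = [+0.5556  +0.3333  +0.1111  +0.3333  -0.3333  +0.0000]
moduli |λ_i(T)| = 0.8987, 0.4862, 0.4129, 0.4129, 0.2835, 0.2049.
ρ = 0.8987; 0.8987 < 1 ⇒ converges.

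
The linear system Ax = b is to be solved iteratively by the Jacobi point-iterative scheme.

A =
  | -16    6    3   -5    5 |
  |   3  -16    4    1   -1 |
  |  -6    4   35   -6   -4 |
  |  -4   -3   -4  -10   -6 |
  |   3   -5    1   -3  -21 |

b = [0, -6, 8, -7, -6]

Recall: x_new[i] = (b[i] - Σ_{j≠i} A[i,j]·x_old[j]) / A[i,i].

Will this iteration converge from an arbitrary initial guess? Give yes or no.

Diagonal D = diag(-16, -16, 35, -10, -21); L, U strict lower/upper.
Jacobi T = -D⁻¹(L+U): T[3,2] = -(-4)/(-10) = -0.4000; T[3,3] = 0.
  T[0,:] = [+0.0000 +0.3750 +0.1875 -0.3125 +0.3125]
  T[1,:] = [+0.1875 +0.0000 +0.2500 +0.0625 -0.0625]
  T[2,:] = [+0.1714 -0.1143 +0.0000 +0.1714 +0.1143]
  T[3,:] = [-0.4000 -0.3000 -0.4000 +0.0000 -0.6000]
  T[4,:] = [+0.1429 -0.2381 +0.0476 -0.1429 +0.0000]
|λ(T)| sorted: 0.5903, 0.3193, 0.2310, 0.1197, 0.0797.
ρ = 0.5903; 0.5903 < 1, so it converges for any x₀.

yes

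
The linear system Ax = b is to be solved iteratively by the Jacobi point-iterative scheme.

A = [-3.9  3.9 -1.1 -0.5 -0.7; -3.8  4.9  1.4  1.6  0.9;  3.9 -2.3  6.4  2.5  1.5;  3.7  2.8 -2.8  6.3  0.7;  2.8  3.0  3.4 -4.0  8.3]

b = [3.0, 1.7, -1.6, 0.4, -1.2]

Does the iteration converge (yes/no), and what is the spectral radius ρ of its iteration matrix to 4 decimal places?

no, ρ = 1.1662

Split A = D + L + U, D = diag(-3.9, 4.9, 6.4, 6.3, 8.3).
Jacobi T = -D⁻¹(L+U): T[3,4] = -(0.7)/(6.3) = -0.1111; T[3,3] = 0.
  T[0,:] = [+0.0000, +1.0000, -0.2821, -0.1282, -0.1795]
  T[1,:] = [+0.7755, +0.0000, -0.2857, -0.3265, -0.1837]
  T[2,:] = [-0.6094, +0.3594, +0.0000, -0.3906, -0.2344]
  T[3,:] = [-0.5873, -0.4444, +0.4444, +0.0000, -0.1111]
  T[4,:] = [-0.3373, -0.3614, -0.4096, +0.4819, +0.0000]
|roots of det(T-λI)|: 1.1662, 0.8278, 0.5618, 0.3802, 0.3802.
ρ(T) = max|λ| = 1.1662; 1.1662 > 1, so it fails to converge.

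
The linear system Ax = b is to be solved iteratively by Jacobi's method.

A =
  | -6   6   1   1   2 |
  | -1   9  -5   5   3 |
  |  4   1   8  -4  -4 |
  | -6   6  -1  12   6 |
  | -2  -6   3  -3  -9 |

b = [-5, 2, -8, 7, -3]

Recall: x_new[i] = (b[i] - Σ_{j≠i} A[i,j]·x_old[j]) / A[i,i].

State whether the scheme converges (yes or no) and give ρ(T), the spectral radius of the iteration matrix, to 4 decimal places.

Diagonal D = diag(-6, 9, 8, 12, -9); L, U strict lower/upper.
Jacobi: T = -D⁻¹(L+U), T[2,1] = -(1)/(8) = -0.1250; T[2,2] = 0.
  T[0,:] = [+0.0000 +1.0000 +0.1667 +0.1667 +0.3333]
  T[1,:] = [+0.1111 +0.0000 +0.5556 -0.5556 -0.3333]
  T[2,:] = [-0.5000 -0.1250 +0.0000 +0.5000 +0.5000]
  T[3,:] = [+0.5000 -0.5000 +0.0833 +0.0000 -0.5000]
  T[4,:] = [-0.2222 -0.6667 +0.3333 -0.3333 +0.0000]
eigenvalue magnitudes: 1.4047, 0.8000, 0.8000, 0.3648, 0.1210.
ρ(T) = max|λ| = 1.4047; 1.4047 > 1: divergent.

no, ρ = 1.4047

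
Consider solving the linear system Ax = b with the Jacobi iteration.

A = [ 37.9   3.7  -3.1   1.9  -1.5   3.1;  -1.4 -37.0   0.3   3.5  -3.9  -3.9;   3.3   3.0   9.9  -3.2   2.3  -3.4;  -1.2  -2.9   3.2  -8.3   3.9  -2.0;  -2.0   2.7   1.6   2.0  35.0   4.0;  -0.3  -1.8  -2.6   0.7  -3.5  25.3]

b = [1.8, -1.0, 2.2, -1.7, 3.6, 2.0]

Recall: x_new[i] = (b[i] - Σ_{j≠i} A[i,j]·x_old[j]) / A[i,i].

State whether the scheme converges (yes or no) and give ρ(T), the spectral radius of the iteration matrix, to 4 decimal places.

Write A = D+L+U with D = diag(37.9, -37, 9.9, -8.3, 35, 25.3).
T_J = -D⁻¹(L+U): T[1,4] = -(-3.9)/(-37) = -0.1054; T[1,1] = 0.
  T[0,:] = [+0.0000 -0.0976 +0.0818 -0.0501 +0.0396 -0.0818]
  T[1,:] = [-0.0378 +0.0000 +0.0081 +0.0946 -0.1054 -0.1054]
  T[2,:] = [-0.3333 -0.3030 +0.0000 +0.3232 -0.2323 +0.3434]
  T[3,:] = [-0.1446 -0.3494 +0.3855 +0.0000 +0.4699 -0.2410]
  T[4,:] = [+0.0571 -0.0771 -0.0457 -0.0571 +0.0000 -0.1143]
  T[5,:] = [+0.0119 +0.0711 +0.1028 -0.0277 +0.1383 +0.0000]
|λ(T)| sorted: 0.3811, 0.2082, 0.2082, 0.0852, 0.0852, 0.0611.
ρ(T) = max|λ| = 0.3811; 0.3811 < 1, so it converges for any x₀.

yes, ρ = 0.3811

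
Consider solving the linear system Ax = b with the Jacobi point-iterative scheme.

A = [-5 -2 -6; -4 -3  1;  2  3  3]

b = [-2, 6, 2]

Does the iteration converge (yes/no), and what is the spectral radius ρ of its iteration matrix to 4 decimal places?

no, ρ = 1.4333

Let D = diag(-5, -3, 3); L, U the strict triangles.
T_J = -D⁻¹(L+U): T[1,2] = -(1)/(-3) = +0.3333; T[1,1] = 0.
  T[0,:] = [+0.0000 -0.4000 -1.2000]
  T[1,:] = [-1.3333 +0.0000 +0.3333]
  T[2,:] = [-0.6667 -1.0000 +0.0000]
eigenvalue magnitudes: 1.4333, 1.0268, 1.0268.
ρ(T) = max|λ| = 1.4333; 1.4333 > 1 ⇒ diverges.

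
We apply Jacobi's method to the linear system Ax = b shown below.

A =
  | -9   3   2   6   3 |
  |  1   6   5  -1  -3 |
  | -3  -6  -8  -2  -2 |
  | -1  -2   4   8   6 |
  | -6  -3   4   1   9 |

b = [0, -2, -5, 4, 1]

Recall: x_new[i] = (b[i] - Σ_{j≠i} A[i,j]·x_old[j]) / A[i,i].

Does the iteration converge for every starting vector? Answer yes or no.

no

Diagonal D = diag(-9, 6, -8, 8, 9); L, U strict lower/upper.
Jacobi T = -D⁻¹(L+U): T[4,2] = -(4)/(9) = -0.4444; T[4,4] = 0.
  T[0,:] = [+0.0000, +0.3333, +0.2222, +0.6667, +0.3333]
  T[1,:] = [-0.1667, +0.0000, -0.8333, +0.1667, +0.5000]
  T[2,:] = [-0.3750, -0.7500, +0.0000, -0.2500, -0.2500]
  T[3,:] = [+0.1250, +0.2500, -0.5000, +0.0000, -0.7500]
  T[4,:] = [+0.6667, +0.3333, -0.4444, -0.1111, +0.0000]
|roots of det(T-λI)|: 1.1870, 0.8947, 0.8947, 0.4372, 0.4372.
ρ = 1.1870; 1.1870 > 1: divergent.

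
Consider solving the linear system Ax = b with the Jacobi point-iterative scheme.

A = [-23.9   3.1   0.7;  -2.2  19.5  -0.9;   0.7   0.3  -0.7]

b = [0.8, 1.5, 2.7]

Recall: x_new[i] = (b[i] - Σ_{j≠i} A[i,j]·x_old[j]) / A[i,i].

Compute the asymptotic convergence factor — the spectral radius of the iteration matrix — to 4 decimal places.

0.2976

Diagonal D = diag(-23.9, 19.5, -0.7); L, U strict lower/upper.
Jacobi T = -D⁻¹(L+U): T[0,2] = -(0.7)/(-23.9) = +0.0293; T[0,0] = 0.
  T[0,:] = [+0.0000  +0.1297  +0.0293]
  T[1,:] = [+0.1128  +0.0000  +0.0462]
  T[2,:] = [+1.0000  +0.4286  +0.0000]
|λ(T)| sorted: 0.2976, 0.1577, 0.1577.
ρ = 0.2976; 0.2976 < 1 ⇒ converges.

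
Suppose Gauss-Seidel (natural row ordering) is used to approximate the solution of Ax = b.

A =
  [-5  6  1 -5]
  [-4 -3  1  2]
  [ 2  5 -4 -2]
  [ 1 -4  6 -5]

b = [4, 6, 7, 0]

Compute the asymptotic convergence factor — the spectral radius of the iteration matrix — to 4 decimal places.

1.5554

Split A = D + L + U, D = diag(-5, -3, -4, -5).
Gauss-Seidel: T = -(D+L)⁻¹U, row 0 first, T[0,3] = -(-5)/(-5) = -1.0000; later rows by forward substitution.
  T[0,:] = [+0.0000  +1.2000  +0.2000  -1.0000]
  T[1,:] = [+0.0000  -1.6000  +0.0667  +2.0000]
  T[2,:] = [+0.0000  -1.4000  +0.1833  +1.5000]
  T[3,:] = [+0.0000  -0.1600  +0.2067  -0.0000]
|λ(T)| sorted: 1.5554, 0.1604, 0.1604, 0.0000.
ρ = 1.5554; 1.5554 > 1, so it fails to converge.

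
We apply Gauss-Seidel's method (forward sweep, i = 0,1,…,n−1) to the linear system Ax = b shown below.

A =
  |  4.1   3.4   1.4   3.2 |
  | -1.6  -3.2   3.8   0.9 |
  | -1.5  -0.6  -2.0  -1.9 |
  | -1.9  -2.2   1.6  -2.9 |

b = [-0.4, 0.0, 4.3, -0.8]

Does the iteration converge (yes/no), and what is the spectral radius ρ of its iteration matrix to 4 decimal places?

Split A = D + L + U, D = diag(4.1, -3.2, -2, -2.9).
T_GS = -(D+L)⁻¹U: row 0 first, T[0,1] = -(3.4)/(4.1) = -0.8293; later rows by forward substitution.
  T[0,:] = [+0.0000 -0.8293 -0.3415 -0.7805]
  T[1,:] = [+0.0000 +0.4146 +1.3582 +0.6715]
  T[2,:] = [+0.0000 +0.4976 -0.1514 -0.5661]
  T[3,:] = [+0.0000 +0.5033 -0.8902 -0.3104]
eigenvalue magnitudes: 1.4660, 1.0015, 0.4175, 0.0000.
spectral radius ρ = 1.4660; 1.4660 > 1, so it fails to converge.

no, ρ = 1.4660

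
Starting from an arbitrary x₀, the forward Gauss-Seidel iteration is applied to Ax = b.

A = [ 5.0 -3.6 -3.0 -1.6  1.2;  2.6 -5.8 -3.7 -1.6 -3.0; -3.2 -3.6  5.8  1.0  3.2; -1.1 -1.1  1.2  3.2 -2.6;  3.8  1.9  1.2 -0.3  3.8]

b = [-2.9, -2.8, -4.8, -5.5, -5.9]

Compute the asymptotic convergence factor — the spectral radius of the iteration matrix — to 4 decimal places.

1.5528

Diagonal D = diag(5, -5.8, 5.8, 3.2, 3.8); L, U strict lower/upper.
GS T = -(D+L)⁻¹U: row 0 first, T[0,3] = -(-1.6)/(5) = +0.3200; later rows by forward substitution.
  T[0,:] = [+0.0000 +0.7200 +0.6000 +0.3200 -0.2400]
  T[1,:] = [+0.0000 +0.3228 -0.3690 -0.1324 -0.6248]
  T[2,:] = [+0.0000 +0.5976 +0.1020 -0.0780 -1.0720]
  T[3,:] = [+0.0000 +0.1344 +0.0412 +0.0938 +0.9172]
  T[4,:] = [+0.0000 -1.0595 -0.4445 -0.2217 +0.9633]
|roots of det(T-λI)|: 1.5528, 0.3522, 0.3522, 0.3340, 0.0000.
ρ(T) = max|λ| = 1.5528; 1.5528 > 1, so it fails to converge.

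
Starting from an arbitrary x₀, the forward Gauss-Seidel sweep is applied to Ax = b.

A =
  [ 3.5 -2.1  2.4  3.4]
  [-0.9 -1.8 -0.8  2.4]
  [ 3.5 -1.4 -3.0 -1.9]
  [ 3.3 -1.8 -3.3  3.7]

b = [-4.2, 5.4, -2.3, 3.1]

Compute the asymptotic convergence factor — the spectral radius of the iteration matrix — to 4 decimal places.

Split A = D + L + U, D = diag(3.5, -1.8, -3, 3.7).
GS T = -(D+L)⁻¹U: row 0 first, T[0,2] = -(2.4)/(3.5) = -0.6857; later rows by forward substitution.
  T[0,:] = [+0.0000 +0.6000 -0.6857 -0.9714]
  T[1,:] = [+0.0000 -0.3000 -0.1016 +1.8190]
  T[2,:] = [+0.0000 +0.8400 -0.7526 -2.6156]
  T[3,:] = [+0.0000 +0.0681 -0.1091 -0.5814]
moduli |λ_i(T)| = 1.3333, 0.3361, 0.3361, 0.0000.
spectral radius ρ = 1.3333; 1.3333 > 1 ⇒ diverges.

1.3333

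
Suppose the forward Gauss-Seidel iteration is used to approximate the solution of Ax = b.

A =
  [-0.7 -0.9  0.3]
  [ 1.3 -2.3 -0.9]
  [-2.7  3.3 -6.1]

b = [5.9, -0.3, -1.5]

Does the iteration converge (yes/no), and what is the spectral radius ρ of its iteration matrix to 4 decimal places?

A = D + L + U where D = diag(-0.7, -2.3, -6.1).
T_GS = -(D+L)⁻¹U: row 0 first, T[0,2] = -(0.3)/(-0.7) = +0.4286; later rows by forward substitution.
  T[0,:] = [+0.0000, -1.2857, +0.4286]
  T[1,:] = [+0.0000, -0.7267, -0.1491]
  T[2,:] = [+0.0000, +0.1759, -0.2703]
|eigenvalues of T|: 0.6593, 0.3378, 0.0000.
spectral radius ρ = 0.6593; 0.6593 < 1, so it converges for any x₀.

yes, ρ = 0.6593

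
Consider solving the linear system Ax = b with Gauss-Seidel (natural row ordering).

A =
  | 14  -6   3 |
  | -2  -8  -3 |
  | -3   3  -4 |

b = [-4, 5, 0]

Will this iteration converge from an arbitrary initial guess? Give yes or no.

yes

Split A = D + L + U, D = diag(14, -8, -4).
GS T = -(D+L)⁻¹U: row 0 first, T[0,2] = -(3)/(14) = -0.2143; later rows by forward substitution.
  T[0,:] = [+0.0000  +0.4286  -0.2143]
  T[1,:] = [+0.0000  -0.1071  -0.3214]
  T[2,:] = [+0.0000  -0.4018  -0.0804]
|roots of det(T-λI)|: 0.4534, 0.2659, 0.0000.
ρ = 0.4534; 0.4534 < 1: convergent.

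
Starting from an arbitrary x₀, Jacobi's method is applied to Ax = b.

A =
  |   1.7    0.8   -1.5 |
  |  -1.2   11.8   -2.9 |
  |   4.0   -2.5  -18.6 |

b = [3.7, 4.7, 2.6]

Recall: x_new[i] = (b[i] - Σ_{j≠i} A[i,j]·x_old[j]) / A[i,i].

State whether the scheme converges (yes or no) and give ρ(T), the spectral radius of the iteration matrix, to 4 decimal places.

A = D + L + U where D = diag(1.7, 11.8, -18.6).
T_J = -D⁻¹(L+U): T[0,2] = -(-1.5)/(1.7) = +0.8824; T[0,0] = 0.
  T[0,:] = [+0.0000  -0.4706  +0.8824]
  T[1,:] = [+0.1017  +0.0000  +0.2458]
  T[2,:] = [+0.2151  -0.1344  +0.0000]
|roots of det(T-λI)|: 0.4393, 0.2900, 0.2900.
ρ = 0.4393; 0.4393 < 1: convergent.

yes, ρ = 0.4393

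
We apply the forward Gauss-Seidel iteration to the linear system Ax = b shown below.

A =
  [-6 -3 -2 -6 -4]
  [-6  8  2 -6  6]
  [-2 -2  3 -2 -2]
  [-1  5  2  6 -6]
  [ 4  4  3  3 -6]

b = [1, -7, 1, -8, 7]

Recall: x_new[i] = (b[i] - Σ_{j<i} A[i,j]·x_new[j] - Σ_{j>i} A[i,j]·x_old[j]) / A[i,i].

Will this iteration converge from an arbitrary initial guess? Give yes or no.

Diagonal D = diag(-6, 8, 3, 6, -6); L, U strict lower/upper.
Gauss-Seidel: T = -(D+L)⁻¹U, row 0 first, T[0,4] = -(-4)/(-6) = -0.6667; later rows by forward substitution.
  T[0,:] = [+0.0000  -0.5000  -0.3333  -1.0000  -0.6667]
  T[1,:] = [+0.0000  -0.3750  -0.5000  +0.0000  -1.2500]
  T[2,:] = [+0.0000  -0.5833  -0.5556  +0.0000  -0.6111]
  T[3,:] = [+0.0000  +0.4236  +0.5463  -0.1667  +2.1343]
  T[4,:] = [+0.0000  -0.6632  -0.5602  -0.7500  -0.5162]
|eigenvalues of T|: 1.2326, 0.7940, 0.7940, 0.0715, 0.0000.
ρ = 1.2326; 1.2326 > 1 ⇒ diverges.

no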